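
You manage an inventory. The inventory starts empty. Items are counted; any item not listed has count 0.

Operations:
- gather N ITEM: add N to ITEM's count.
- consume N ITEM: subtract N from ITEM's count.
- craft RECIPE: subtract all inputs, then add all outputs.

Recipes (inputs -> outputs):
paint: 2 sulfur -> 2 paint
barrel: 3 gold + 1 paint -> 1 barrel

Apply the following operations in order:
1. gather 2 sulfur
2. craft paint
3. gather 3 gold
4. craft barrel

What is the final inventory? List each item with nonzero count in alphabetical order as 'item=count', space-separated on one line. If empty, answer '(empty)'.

Answer: barrel=1 paint=1

Derivation:
After 1 (gather 2 sulfur): sulfur=2
After 2 (craft paint): paint=2
After 3 (gather 3 gold): gold=3 paint=2
After 4 (craft barrel): barrel=1 paint=1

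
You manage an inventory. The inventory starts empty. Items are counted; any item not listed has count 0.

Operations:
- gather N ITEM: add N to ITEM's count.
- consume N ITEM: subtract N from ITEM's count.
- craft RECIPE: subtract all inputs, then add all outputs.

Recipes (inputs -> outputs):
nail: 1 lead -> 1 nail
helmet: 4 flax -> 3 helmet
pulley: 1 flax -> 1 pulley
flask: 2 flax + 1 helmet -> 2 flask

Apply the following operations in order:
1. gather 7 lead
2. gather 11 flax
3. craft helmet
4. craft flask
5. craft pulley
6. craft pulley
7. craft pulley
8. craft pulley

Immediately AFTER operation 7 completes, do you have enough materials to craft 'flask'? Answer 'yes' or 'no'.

After 1 (gather 7 lead): lead=7
After 2 (gather 11 flax): flax=11 lead=7
After 3 (craft helmet): flax=7 helmet=3 lead=7
After 4 (craft flask): flask=2 flax=5 helmet=2 lead=7
After 5 (craft pulley): flask=2 flax=4 helmet=2 lead=7 pulley=1
After 6 (craft pulley): flask=2 flax=3 helmet=2 lead=7 pulley=2
After 7 (craft pulley): flask=2 flax=2 helmet=2 lead=7 pulley=3

Answer: yes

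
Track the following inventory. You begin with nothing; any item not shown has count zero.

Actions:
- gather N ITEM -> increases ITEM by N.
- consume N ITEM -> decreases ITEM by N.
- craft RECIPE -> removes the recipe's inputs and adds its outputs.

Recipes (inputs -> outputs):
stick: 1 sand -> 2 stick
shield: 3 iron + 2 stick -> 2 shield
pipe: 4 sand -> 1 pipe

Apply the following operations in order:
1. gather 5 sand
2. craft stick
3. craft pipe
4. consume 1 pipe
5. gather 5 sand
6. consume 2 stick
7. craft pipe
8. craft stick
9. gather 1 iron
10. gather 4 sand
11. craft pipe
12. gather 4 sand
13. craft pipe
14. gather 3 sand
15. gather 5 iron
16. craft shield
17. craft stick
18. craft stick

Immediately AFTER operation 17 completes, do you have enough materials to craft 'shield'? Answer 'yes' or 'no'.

After 1 (gather 5 sand): sand=5
After 2 (craft stick): sand=4 stick=2
After 3 (craft pipe): pipe=1 stick=2
After 4 (consume 1 pipe): stick=2
After 5 (gather 5 sand): sand=5 stick=2
After 6 (consume 2 stick): sand=5
After 7 (craft pipe): pipe=1 sand=1
After 8 (craft stick): pipe=1 stick=2
After 9 (gather 1 iron): iron=1 pipe=1 stick=2
After 10 (gather 4 sand): iron=1 pipe=1 sand=4 stick=2
After 11 (craft pipe): iron=1 pipe=2 stick=2
After 12 (gather 4 sand): iron=1 pipe=2 sand=4 stick=2
After 13 (craft pipe): iron=1 pipe=3 stick=2
After 14 (gather 3 sand): iron=1 pipe=3 sand=3 stick=2
After 15 (gather 5 iron): iron=6 pipe=3 sand=3 stick=2
After 16 (craft shield): iron=3 pipe=3 sand=3 shield=2
After 17 (craft stick): iron=3 pipe=3 sand=2 shield=2 stick=2

Answer: yes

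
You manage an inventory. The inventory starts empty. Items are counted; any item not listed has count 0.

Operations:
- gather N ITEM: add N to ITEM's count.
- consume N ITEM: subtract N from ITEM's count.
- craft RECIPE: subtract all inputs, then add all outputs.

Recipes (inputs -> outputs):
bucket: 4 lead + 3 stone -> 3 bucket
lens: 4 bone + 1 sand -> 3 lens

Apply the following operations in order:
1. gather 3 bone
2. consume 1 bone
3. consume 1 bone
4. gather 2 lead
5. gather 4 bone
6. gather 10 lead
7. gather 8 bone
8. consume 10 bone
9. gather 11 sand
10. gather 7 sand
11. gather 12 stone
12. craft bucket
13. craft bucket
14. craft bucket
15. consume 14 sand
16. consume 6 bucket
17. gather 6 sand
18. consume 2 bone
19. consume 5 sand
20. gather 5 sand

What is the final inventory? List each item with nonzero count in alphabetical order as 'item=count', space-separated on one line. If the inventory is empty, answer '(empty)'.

Answer: bone=1 bucket=3 sand=10 stone=3

Derivation:
After 1 (gather 3 bone): bone=3
After 2 (consume 1 bone): bone=2
After 3 (consume 1 bone): bone=1
After 4 (gather 2 lead): bone=1 lead=2
After 5 (gather 4 bone): bone=5 lead=2
After 6 (gather 10 lead): bone=5 lead=12
After 7 (gather 8 bone): bone=13 lead=12
After 8 (consume 10 bone): bone=3 lead=12
After 9 (gather 11 sand): bone=3 lead=12 sand=11
After 10 (gather 7 sand): bone=3 lead=12 sand=18
After 11 (gather 12 stone): bone=3 lead=12 sand=18 stone=12
After 12 (craft bucket): bone=3 bucket=3 lead=8 sand=18 stone=9
After 13 (craft bucket): bone=3 bucket=6 lead=4 sand=18 stone=6
After 14 (craft bucket): bone=3 bucket=9 sand=18 stone=3
After 15 (consume 14 sand): bone=3 bucket=9 sand=4 stone=3
After 16 (consume 6 bucket): bone=3 bucket=3 sand=4 stone=3
After 17 (gather 6 sand): bone=3 bucket=3 sand=10 stone=3
After 18 (consume 2 bone): bone=1 bucket=3 sand=10 stone=3
After 19 (consume 5 sand): bone=1 bucket=3 sand=5 stone=3
After 20 (gather 5 sand): bone=1 bucket=3 sand=10 stone=3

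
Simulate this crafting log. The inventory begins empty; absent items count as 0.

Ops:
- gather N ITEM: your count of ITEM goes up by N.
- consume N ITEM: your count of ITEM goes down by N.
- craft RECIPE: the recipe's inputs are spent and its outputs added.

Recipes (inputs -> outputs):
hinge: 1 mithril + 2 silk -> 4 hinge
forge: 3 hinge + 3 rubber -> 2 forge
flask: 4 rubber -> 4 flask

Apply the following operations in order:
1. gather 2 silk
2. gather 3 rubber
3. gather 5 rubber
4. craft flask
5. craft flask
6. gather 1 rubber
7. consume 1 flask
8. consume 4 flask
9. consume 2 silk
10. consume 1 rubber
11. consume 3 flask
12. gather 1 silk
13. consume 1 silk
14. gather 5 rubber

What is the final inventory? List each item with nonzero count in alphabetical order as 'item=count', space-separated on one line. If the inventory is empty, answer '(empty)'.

Answer: rubber=5

Derivation:
After 1 (gather 2 silk): silk=2
After 2 (gather 3 rubber): rubber=3 silk=2
After 3 (gather 5 rubber): rubber=8 silk=2
After 4 (craft flask): flask=4 rubber=4 silk=2
After 5 (craft flask): flask=8 silk=2
After 6 (gather 1 rubber): flask=8 rubber=1 silk=2
After 7 (consume 1 flask): flask=7 rubber=1 silk=2
After 8 (consume 4 flask): flask=3 rubber=1 silk=2
After 9 (consume 2 silk): flask=3 rubber=1
After 10 (consume 1 rubber): flask=3
After 11 (consume 3 flask): (empty)
After 12 (gather 1 silk): silk=1
After 13 (consume 1 silk): (empty)
After 14 (gather 5 rubber): rubber=5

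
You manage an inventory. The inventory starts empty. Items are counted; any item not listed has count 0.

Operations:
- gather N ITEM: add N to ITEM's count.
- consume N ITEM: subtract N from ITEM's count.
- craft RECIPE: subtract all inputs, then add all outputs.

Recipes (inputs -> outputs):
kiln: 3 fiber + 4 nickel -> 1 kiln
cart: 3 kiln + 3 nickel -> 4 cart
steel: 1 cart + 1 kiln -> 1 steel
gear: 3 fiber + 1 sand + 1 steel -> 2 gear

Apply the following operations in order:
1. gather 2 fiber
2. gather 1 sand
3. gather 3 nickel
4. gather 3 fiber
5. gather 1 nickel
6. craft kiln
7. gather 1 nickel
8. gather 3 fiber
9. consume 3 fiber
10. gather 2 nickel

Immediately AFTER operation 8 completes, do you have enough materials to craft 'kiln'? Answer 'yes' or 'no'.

After 1 (gather 2 fiber): fiber=2
After 2 (gather 1 sand): fiber=2 sand=1
After 3 (gather 3 nickel): fiber=2 nickel=3 sand=1
After 4 (gather 3 fiber): fiber=5 nickel=3 sand=1
After 5 (gather 1 nickel): fiber=5 nickel=4 sand=1
After 6 (craft kiln): fiber=2 kiln=1 sand=1
After 7 (gather 1 nickel): fiber=2 kiln=1 nickel=1 sand=1
After 8 (gather 3 fiber): fiber=5 kiln=1 nickel=1 sand=1

Answer: no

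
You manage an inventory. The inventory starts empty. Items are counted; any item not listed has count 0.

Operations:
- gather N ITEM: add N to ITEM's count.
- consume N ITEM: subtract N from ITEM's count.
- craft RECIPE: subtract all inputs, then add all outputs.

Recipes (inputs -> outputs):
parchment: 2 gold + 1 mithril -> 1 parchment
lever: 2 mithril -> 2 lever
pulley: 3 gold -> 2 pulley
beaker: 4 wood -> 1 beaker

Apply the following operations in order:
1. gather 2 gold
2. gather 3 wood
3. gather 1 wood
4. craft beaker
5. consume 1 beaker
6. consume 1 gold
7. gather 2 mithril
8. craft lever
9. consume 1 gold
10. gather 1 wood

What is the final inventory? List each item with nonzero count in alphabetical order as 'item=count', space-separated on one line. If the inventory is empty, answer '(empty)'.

After 1 (gather 2 gold): gold=2
After 2 (gather 3 wood): gold=2 wood=3
After 3 (gather 1 wood): gold=2 wood=4
After 4 (craft beaker): beaker=1 gold=2
After 5 (consume 1 beaker): gold=2
After 6 (consume 1 gold): gold=1
After 7 (gather 2 mithril): gold=1 mithril=2
After 8 (craft lever): gold=1 lever=2
After 9 (consume 1 gold): lever=2
After 10 (gather 1 wood): lever=2 wood=1

Answer: lever=2 wood=1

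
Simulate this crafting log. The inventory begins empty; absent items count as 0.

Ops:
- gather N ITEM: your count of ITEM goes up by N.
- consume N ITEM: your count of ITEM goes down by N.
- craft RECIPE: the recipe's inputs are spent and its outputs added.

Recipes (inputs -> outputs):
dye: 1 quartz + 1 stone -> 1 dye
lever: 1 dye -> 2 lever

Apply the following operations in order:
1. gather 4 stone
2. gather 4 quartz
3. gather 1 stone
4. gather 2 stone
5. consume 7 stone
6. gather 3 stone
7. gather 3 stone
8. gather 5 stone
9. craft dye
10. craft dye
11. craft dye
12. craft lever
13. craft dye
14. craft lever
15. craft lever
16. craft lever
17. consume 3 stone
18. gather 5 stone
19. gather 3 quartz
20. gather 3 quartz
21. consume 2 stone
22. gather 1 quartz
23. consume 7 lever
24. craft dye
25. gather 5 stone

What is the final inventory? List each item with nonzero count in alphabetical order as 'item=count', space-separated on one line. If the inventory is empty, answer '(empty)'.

After 1 (gather 4 stone): stone=4
After 2 (gather 4 quartz): quartz=4 stone=4
After 3 (gather 1 stone): quartz=4 stone=5
After 4 (gather 2 stone): quartz=4 stone=7
After 5 (consume 7 stone): quartz=4
After 6 (gather 3 stone): quartz=4 stone=3
After 7 (gather 3 stone): quartz=4 stone=6
After 8 (gather 5 stone): quartz=4 stone=11
After 9 (craft dye): dye=1 quartz=3 stone=10
After 10 (craft dye): dye=2 quartz=2 stone=9
After 11 (craft dye): dye=3 quartz=1 stone=8
After 12 (craft lever): dye=2 lever=2 quartz=1 stone=8
After 13 (craft dye): dye=3 lever=2 stone=7
After 14 (craft lever): dye=2 lever=4 stone=7
After 15 (craft lever): dye=1 lever=6 stone=7
After 16 (craft lever): lever=8 stone=7
After 17 (consume 3 stone): lever=8 stone=4
After 18 (gather 5 stone): lever=8 stone=9
After 19 (gather 3 quartz): lever=8 quartz=3 stone=9
After 20 (gather 3 quartz): lever=8 quartz=6 stone=9
After 21 (consume 2 stone): lever=8 quartz=6 stone=7
After 22 (gather 1 quartz): lever=8 quartz=7 stone=7
After 23 (consume 7 lever): lever=1 quartz=7 stone=7
After 24 (craft dye): dye=1 lever=1 quartz=6 stone=6
After 25 (gather 5 stone): dye=1 lever=1 quartz=6 stone=11

Answer: dye=1 lever=1 quartz=6 stone=11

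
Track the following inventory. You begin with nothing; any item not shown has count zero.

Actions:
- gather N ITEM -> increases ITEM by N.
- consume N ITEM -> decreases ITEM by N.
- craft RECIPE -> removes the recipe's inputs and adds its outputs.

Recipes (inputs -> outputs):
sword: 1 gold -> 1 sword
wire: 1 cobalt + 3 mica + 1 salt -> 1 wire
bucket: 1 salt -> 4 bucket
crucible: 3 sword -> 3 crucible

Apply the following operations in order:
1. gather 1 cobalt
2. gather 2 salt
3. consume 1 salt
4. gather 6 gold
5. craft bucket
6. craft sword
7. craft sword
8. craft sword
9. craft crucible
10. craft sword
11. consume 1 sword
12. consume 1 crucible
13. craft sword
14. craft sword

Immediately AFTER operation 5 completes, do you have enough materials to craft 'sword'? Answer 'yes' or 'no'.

Answer: yes

Derivation:
After 1 (gather 1 cobalt): cobalt=1
After 2 (gather 2 salt): cobalt=1 salt=2
After 3 (consume 1 salt): cobalt=1 salt=1
After 4 (gather 6 gold): cobalt=1 gold=6 salt=1
After 5 (craft bucket): bucket=4 cobalt=1 gold=6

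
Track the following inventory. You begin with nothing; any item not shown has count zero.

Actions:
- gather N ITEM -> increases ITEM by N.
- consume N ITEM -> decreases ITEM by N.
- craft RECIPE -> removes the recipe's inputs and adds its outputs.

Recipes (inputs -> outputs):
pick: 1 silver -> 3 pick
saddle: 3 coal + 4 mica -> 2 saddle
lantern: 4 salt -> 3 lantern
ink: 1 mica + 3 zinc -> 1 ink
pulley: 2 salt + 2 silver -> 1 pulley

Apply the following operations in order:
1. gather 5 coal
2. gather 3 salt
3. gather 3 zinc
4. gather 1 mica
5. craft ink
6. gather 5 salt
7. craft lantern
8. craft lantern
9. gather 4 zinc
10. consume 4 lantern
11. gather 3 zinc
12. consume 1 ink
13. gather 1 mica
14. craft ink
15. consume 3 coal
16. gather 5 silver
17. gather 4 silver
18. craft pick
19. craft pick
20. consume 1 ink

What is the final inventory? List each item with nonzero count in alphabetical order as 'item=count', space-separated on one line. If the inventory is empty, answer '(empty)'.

After 1 (gather 5 coal): coal=5
After 2 (gather 3 salt): coal=5 salt=3
After 3 (gather 3 zinc): coal=5 salt=3 zinc=3
After 4 (gather 1 mica): coal=5 mica=1 salt=3 zinc=3
After 5 (craft ink): coal=5 ink=1 salt=3
After 6 (gather 5 salt): coal=5 ink=1 salt=8
After 7 (craft lantern): coal=5 ink=1 lantern=3 salt=4
After 8 (craft lantern): coal=5 ink=1 lantern=6
After 9 (gather 4 zinc): coal=5 ink=1 lantern=6 zinc=4
After 10 (consume 4 lantern): coal=5 ink=1 lantern=2 zinc=4
After 11 (gather 3 zinc): coal=5 ink=1 lantern=2 zinc=7
After 12 (consume 1 ink): coal=5 lantern=2 zinc=7
After 13 (gather 1 mica): coal=5 lantern=2 mica=1 zinc=7
After 14 (craft ink): coal=5 ink=1 lantern=2 zinc=4
After 15 (consume 3 coal): coal=2 ink=1 lantern=2 zinc=4
After 16 (gather 5 silver): coal=2 ink=1 lantern=2 silver=5 zinc=4
After 17 (gather 4 silver): coal=2 ink=1 lantern=2 silver=9 zinc=4
After 18 (craft pick): coal=2 ink=1 lantern=2 pick=3 silver=8 zinc=4
After 19 (craft pick): coal=2 ink=1 lantern=2 pick=6 silver=7 zinc=4
After 20 (consume 1 ink): coal=2 lantern=2 pick=6 silver=7 zinc=4

Answer: coal=2 lantern=2 pick=6 silver=7 zinc=4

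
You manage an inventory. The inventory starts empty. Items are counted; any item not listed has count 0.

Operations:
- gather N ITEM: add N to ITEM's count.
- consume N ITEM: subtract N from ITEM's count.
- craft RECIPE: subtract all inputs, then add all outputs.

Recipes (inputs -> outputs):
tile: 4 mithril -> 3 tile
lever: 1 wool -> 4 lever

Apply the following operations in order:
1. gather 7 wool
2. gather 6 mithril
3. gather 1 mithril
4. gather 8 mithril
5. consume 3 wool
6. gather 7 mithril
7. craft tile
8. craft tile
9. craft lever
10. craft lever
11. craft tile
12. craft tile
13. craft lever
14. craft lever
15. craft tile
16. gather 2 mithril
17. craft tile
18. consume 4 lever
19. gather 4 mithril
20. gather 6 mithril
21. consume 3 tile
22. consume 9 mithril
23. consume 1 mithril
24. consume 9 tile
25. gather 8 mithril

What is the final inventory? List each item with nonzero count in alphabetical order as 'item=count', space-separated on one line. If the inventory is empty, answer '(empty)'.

Answer: lever=12 mithril=8 tile=6

Derivation:
After 1 (gather 7 wool): wool=7
After 2 (gather 6 mithril): mithril=6 wool=7
After 3 (gather 1 mithril): mithril=7 wool=7
After 4 (gather 8 mithril): mithril=15 wool=7
After 5 (consume 3 wool): mithril=15 wool=4
After 6 (gather 7 mithril): mithril=22 wool=4
After 7 (craft tile): mithril=18 tile=3 wool=4
After 8 (craft tile): mithril=14 tile=6 wool=4
After 9 (craft lever): lever=4 mithril=14 tile=6 wool=3
After 10 (craft lever): lever=8 mithril=14 tile=6 wool=2
After 11 (craft tile): lever=8 mithril=10 tile=9 wool=2
After 12 (craft tile): lever=8 mithril=6 tile=12 wool=2
After 13 (craft lever): lever=12 mithril=6 tile=12 wool=1
After 14 (craft lever): lever=16 mithril=6 tile=12
After 15 (craft tile): lever=16 mithril=2 tile=15
After 16 (gather 2 mithril): lever=16 mithril=4 tile=15
After 17 (craft tile): lever=16 tile=18
After 18 (consume 4 lever): lever=12 tile=18
After 19 (gather 4 mithril): lever=12 mithril=4 tile=18
After 20 (gather 6 mithril): lever=12 mithril=10 tile=18
After 21 (consume 3 tile): lever=12 mithril=10 tile=15
After 22 (consume 9 mithril): lever=12 mithril=1 tile=15
After 23 (consume 1 mithril): lever=12 tile=15
After 24 (consume 9 tile): lever=12 tile=6
After 25 (gather 8 mithril): lever=12 mithril=8 tile=6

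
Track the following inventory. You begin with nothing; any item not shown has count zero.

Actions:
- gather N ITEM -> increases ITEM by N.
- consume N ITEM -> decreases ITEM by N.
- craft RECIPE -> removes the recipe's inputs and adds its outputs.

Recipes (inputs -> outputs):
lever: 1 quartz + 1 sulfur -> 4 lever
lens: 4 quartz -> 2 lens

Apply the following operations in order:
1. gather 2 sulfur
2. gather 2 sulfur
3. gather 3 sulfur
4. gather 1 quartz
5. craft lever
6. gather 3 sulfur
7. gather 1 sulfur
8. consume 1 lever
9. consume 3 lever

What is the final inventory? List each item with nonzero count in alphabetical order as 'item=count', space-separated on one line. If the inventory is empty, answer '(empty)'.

Answer: sulfur=10

Derivation:
After 1 (gather 2 sulfur): sulfur=2
After 2 (gather 2 sulfur): sulfur=4
After 3 (gather 3 sulfur): sulfur=7
After 4 (gather 1 quartz): quartz=1 sulfur=7
After 5 (craft lever): lever=4 sulfur=6
After 6 (gather 3 sulfur): lever=4 sulfur=9
After 7 (gather 1 sulfur): lever=4 sulfur=10
After 8 (consume 1 lever): lever=3 sulfur=10
After 9 (consume 3 lever): sulfur=10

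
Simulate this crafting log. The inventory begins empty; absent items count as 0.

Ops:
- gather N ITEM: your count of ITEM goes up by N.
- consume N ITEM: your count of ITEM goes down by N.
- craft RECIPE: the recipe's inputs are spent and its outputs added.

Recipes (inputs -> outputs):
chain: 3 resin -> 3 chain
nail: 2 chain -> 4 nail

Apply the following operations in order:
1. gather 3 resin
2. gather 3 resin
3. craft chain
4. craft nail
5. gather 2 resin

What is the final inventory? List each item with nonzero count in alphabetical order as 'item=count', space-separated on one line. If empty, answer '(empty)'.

Answer: chain=1 nail=4 resin=5

Derivation:
After 1 (gather 3 resin): resin=3
After 2 (gather 3 resin): resin=6
After 3 (craft chain): chain=3 resin=3
After 4 (craft nail): chain=1 nail=4 resin=3
After 5 (gather 2 resin): chain=1 nail=4 resin=5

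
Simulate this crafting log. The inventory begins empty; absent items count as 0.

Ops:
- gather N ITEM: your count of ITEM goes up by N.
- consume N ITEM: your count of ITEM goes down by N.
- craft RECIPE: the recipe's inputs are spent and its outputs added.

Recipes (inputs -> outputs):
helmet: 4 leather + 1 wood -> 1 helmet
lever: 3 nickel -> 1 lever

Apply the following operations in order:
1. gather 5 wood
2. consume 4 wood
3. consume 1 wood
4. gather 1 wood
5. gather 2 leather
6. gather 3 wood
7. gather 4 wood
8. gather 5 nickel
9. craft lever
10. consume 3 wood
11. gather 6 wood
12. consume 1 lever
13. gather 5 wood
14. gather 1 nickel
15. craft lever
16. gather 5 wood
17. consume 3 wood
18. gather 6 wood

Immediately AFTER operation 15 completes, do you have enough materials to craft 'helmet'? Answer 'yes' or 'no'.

Answer: no

Derivation:
After 1 (gather 5 wood): wood=5
After 2 (consume 4 wood): wood=1
After 3 (consume 1 wood): (empty)
After 4 (gather 1 wood): wood=1
After 5 (gather 2 leather): leather=2 wood=1
After 6 (gather 3 wood): leather=2 wood=4
After 7 (gather 4 wood): leather=2 wood=8
After 8 (gather 5 nickel): leather=2 nickel=5 wood=8
After 9 (craft lever): leather=2 lever=1 nickel=2 wood=8
After 10 (consume 3 wood): leather=2 lever=1 nickel=2 wood=5
After 11 (gather 6 wood): leather=2 lever=1 nickel=2 wood=11
After 12 (consume 1 lever): leather=2 nickel=2 wood=11
After 13 (gather 5 wood): leather=2 nickel=2 wood=16
After 14 (gather 1 nickel): leather=2 nickel=3 wood=16
After 15 (craft lever): leather=2 lever=1 wood=16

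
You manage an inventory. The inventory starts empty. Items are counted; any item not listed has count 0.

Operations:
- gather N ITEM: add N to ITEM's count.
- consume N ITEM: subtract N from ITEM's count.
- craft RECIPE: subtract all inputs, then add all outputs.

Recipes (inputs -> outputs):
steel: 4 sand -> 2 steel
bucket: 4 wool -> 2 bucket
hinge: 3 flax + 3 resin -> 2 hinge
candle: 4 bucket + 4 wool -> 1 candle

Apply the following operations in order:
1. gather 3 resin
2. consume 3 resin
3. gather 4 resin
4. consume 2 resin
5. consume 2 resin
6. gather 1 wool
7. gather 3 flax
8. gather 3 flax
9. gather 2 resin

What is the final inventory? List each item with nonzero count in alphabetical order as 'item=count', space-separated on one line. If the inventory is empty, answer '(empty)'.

After 1 (gather 3 resin): resin=3
After 2 (consume 3 resin): (empty)
After 3 (gather 4 resin): resin=4
After 4 (consume 2 resin): resin=2
After 5 (consume 2 resin): (empty)
After 6 (gather 1 wool): wool=1
After 7 (gather 3 flax): flax=3 wool=1
After 8 (gather 3 flax): flax=6 wool=1
After 9 (gather 2 resin): flax=6 resin=2 wool=1

Answer: flax=6 resin=2 wool=1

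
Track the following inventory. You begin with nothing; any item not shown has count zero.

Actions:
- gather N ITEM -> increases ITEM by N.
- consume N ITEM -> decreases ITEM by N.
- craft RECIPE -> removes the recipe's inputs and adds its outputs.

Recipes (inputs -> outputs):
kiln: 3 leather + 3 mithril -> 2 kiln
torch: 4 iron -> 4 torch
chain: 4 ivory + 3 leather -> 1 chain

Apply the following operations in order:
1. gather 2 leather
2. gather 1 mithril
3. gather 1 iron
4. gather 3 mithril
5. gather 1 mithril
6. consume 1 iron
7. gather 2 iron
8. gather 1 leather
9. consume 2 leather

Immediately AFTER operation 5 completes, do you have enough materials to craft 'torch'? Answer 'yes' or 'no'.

Answer: no

Derivation:
After 1 (gather 2 leather): leather=2
After 2 (gather 1 mithril): leather=2 mithril=1
After 3 (gather 1 iron): iron=1 leather=2 mithril=1
After 4 (gather 3 mithril): iron=1 leather=2 mithril=4
After 5 (gather 1 mithril): iron=1 leather=2 mithril=5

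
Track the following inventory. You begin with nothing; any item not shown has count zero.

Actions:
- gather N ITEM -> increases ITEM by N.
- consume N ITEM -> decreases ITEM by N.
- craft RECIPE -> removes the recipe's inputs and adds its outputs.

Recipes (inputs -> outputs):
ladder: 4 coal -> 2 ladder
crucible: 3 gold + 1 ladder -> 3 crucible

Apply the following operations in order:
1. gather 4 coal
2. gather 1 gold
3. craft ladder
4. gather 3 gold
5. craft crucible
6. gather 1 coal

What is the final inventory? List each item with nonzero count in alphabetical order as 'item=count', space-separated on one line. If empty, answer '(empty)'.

After 1 (gather 4 coal): coal=4
After 2 (gather 1 gold): coal=4 gold=1
After 3 (craft ladder): gold=1 ladder=2
After 4 (gather 3 gold): gold=4 ladder=2
After 5 (craft crucible): crucible=3 gold=1 ladder=1
After 6 (gather 1 coal): coal=1 crucible=3 gold=1 ladder=1

Answer: coal=1 crucible=3 gold=1 ladder=1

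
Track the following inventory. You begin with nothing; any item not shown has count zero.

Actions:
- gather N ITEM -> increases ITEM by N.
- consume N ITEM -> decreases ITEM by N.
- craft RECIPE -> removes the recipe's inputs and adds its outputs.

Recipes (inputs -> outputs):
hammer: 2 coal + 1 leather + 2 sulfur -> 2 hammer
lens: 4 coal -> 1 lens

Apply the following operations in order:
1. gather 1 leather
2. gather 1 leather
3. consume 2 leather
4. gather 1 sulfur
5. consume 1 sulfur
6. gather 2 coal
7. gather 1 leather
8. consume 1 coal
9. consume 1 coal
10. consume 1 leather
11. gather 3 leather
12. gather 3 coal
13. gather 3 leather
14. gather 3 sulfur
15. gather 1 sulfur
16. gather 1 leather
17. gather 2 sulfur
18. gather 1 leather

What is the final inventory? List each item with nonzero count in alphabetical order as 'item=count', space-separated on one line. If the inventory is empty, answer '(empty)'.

After 1 (gather 1 leather): leather=1
After 2 (gather 1 leather): leather=2
After 3 (consume 2 leather): (empty)
After 4 (gather 1 sulfur): sulfur=1
After 5 (consume 1 sulfur): (empty)
After 6 (gather 2 coal): coal=2
After 7 (gather 1 leather): coal=2 leather=1
After 8 (consume 1 coal): coal=1 leather=1
After 9 (consume 1 coal): leather=1
After 10 (consume 1 leather): (empty)
After 11 (gather 3 leather): leather=3
After 12 (gather 3 coal): coal=3 leather=3
After 13 (gather 3 leather): coal=3 leather=6
After 14 (gather 3 sulfur): coal=3 leather=6 sulfur=3
After 15 (gather 1 sulfur): coal=3 leather=6 sulfur=4
After 16 (gather 1 leather): coal=3 leather=7 sulfur=4
After 17 (gather 2 sulfur): coal=3 leather=7 sulfur=6
After 18 (gather 1 leather): coal=3 leather=8 sulfur=6

Answer: coal=3 leather=8 sulfur=6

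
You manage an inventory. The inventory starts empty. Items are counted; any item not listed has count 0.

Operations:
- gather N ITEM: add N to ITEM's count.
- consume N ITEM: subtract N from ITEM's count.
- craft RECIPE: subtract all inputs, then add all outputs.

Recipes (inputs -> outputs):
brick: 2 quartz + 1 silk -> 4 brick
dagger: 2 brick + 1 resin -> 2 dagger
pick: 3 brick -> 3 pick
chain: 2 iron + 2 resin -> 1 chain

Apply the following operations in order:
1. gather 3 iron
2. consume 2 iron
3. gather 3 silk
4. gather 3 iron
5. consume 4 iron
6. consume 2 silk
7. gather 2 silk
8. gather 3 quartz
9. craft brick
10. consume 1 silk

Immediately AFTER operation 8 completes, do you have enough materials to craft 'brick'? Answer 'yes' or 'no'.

Answer: yes

Derivation:
After 1 (gather 3 iron): iron=3
After 2 (consume 2 iron): iron=1
After 3 (gather 3 silk): iron=1 silk=3
After 4 (gather 3 iron): iron=4 silk=3
After 5 (consume 4 iron): silk=3
After 6 (consume 2 silk): silk=1
After 7 (gather 2 silk): silk=3
After 8 (gather 3 quartz): quartz=3 silk=3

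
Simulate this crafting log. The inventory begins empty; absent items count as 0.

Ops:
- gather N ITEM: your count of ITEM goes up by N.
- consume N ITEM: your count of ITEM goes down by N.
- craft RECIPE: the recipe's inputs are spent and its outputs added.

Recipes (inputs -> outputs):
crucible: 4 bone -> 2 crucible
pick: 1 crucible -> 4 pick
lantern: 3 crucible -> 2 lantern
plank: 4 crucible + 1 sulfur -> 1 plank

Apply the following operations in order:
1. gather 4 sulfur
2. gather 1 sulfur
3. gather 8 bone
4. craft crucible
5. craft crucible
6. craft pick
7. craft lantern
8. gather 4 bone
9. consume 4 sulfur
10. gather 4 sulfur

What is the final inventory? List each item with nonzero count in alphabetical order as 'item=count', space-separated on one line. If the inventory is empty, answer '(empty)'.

After 1 (gather 4 sulfur): sulfur=4
After 2 (gather 1 sulfur): sulfur=5
After 3 (gather 8 bone): bone=8 sulfur=5
After 4 (craft crucible): bone=4 crucible=2 sulfur=5
After 5 (craft crucible): crucible=4 sulfur=5
After 6 (craft pick): crucible=3 pick=4 sulfur=5
After 7 (craft lantern): lantern=2 pick=4 sulfur=5
After 8 (gather 4 bone): bone=4 lantern=2 pick=4 sulfur=5
After 9 (consume 4 sulfur): bone=4 lantern=2 pick=4 sulfur=1
After 10 (gather 4 sulfur): bone=4 lantern=2 pick=4 sulfur=5

Answer: bone=4 lantern=2 pick=4 sulfur=5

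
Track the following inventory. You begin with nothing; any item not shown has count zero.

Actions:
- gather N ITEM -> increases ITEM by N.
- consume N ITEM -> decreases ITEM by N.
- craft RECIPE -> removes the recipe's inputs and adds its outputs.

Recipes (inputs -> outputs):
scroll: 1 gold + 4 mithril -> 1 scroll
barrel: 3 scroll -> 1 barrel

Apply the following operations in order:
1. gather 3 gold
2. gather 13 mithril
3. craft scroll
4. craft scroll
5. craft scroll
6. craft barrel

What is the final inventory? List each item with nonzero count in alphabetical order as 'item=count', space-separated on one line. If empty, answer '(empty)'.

Answer: barrel=1 mithril=1

Derivation:
After 1 (gather 3 gold): gold=3
After 2 (gather 13 mithril): gold=3 mithril=13
After 3 (craft scroll): gold=2 mithril=9 scroll=1
After 4 (craft scroll): gold=1 mithril=5 scroll=2
After 5 (craft scroll): mithril=1 scroll=3
After 6 (craft barrel): barrel=1 mithril=1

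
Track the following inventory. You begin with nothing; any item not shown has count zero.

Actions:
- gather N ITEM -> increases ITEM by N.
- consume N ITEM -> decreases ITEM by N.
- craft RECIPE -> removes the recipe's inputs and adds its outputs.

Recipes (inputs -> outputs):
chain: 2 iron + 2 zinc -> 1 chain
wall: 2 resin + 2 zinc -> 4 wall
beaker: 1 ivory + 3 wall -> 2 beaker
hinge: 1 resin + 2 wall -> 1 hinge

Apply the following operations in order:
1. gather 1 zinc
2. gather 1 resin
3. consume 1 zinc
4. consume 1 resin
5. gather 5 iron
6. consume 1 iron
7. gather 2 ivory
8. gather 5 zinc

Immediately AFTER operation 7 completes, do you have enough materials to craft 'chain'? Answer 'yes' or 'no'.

After 1 (gather 1 zinc): zinc=1
After 2 (gather 1 resin): resin=1 zinc=1
After 3 (consume 1 zinc): resin=1
After 4 (consume 1 resin): (empty)
After 5 (gather 5 iron): iron=5
After 6 (consume 1 iron): iron=4
After 7 (gather 2 ivory): iron=4 ivory=2

Answer: no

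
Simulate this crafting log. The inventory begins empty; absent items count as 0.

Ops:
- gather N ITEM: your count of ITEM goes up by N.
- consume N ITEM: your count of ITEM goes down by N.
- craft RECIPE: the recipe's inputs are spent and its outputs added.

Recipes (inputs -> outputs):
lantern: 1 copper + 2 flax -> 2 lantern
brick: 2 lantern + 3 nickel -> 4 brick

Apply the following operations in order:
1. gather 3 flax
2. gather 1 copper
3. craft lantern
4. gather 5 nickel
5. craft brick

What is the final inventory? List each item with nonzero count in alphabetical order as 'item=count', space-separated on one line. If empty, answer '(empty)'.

After 1 (gather 3 flax): flax=3
After 2 (gather 1 copper): copper=1 flax=3
After 3 (craft lantern): flax=1 lantern=2
After 4 (gather 5 nickel): flax=1 lantern=2 nickel=5
After 5 (craft brick): brick=4 flax=1 nickel=2

Answer: brick=4 flax=1 nickel=2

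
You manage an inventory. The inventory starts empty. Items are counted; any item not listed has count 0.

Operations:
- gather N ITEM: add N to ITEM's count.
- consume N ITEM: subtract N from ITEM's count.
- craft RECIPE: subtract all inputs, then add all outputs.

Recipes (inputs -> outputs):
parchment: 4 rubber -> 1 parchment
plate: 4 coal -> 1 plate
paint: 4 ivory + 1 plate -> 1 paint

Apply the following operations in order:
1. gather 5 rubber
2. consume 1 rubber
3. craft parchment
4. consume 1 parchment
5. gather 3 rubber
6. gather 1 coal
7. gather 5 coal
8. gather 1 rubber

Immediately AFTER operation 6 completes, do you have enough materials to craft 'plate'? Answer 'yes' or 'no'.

Answer: no

Derivation:
After 1 (gather 5 rubber): rubber=5
After 2 (consume 1 rubber): rubber=4
After 3 (craft parchment): parchment=1
After 4 (consume 1 parchment): (empty)
After 5 (gather 3 rubber): rubber=3
After 6 (gather 1 coal): coal=1 rubber=3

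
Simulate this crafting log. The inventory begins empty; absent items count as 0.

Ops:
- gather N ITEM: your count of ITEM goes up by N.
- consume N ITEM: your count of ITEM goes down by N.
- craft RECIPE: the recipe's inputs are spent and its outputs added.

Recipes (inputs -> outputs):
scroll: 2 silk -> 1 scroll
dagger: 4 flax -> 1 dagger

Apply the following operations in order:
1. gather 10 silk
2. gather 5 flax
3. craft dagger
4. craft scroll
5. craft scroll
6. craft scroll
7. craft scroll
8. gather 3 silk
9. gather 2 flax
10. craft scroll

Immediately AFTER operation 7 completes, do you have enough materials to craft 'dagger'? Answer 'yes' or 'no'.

Answer: no

Derivation:
After 1 (gather 10 silk): silk=10
After 2 (gather 5 flax): flax=5 silk=10
After 3 (craft dagger): dagger=1 flax=1 silk=10
After 4 (craft scroll): dagger=1 flax=1 scroll=1 silk=8
After 5 (craft scroll): dagger=1 flax=1 scroll=2 silk=6
After 6 (craft scroll): dagger=1 flax=1 scroll=3 silk=4
After 7 (craft scroll): dagger=1 flax=1 scroll=4 silk=2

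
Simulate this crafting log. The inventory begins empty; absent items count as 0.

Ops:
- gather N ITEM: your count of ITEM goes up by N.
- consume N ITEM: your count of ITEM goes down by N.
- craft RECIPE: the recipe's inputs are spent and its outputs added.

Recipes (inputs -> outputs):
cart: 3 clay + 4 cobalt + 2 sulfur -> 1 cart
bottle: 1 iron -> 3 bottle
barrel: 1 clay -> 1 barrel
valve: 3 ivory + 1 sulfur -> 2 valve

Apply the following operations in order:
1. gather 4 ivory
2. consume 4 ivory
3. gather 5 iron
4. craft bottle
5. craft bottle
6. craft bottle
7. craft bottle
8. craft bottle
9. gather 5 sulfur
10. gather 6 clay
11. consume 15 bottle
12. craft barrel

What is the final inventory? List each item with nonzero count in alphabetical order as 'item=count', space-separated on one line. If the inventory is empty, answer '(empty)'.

After 1 (gather 4 ivory): ivory=4
After 2 (consume 4 ivory): (empty)
After 3 (gather 5 iron): iron=5
After 4 (craft bottle): bottle=3 iron=4
After 5 (craft bottle): bottle=6 iron=3
After 6 (craft bottle): bottle=9 iron=2
After 7 (craft bottle): bottle=12 iron=1
After 8 (craft bottle): bottle=15
After 9 (gather 5 sulfur): bottle=15 sulfur=5
After 10 (gather 6 clay): bottle=15 clay=6 sulfur=5
After 11 (consume 15 bottle): clay=6 sulfur=5
After 12 (craft barrel): barrel=1 clay=5 sulfur=5

Answer: barrel=1 clay=5 sulfur=5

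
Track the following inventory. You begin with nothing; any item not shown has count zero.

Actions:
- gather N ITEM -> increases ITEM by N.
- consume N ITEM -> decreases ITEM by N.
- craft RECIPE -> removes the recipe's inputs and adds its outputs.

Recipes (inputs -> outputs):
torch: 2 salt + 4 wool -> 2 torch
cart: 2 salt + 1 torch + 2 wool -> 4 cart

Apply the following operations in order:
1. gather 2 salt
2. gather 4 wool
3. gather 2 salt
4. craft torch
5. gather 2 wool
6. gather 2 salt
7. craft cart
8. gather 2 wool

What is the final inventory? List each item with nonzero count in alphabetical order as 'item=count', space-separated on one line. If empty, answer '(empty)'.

Answer: cart=4 salt=2 torch=1 wool=2

Derivation:
After 1 (gather 2 salt): salt=2
After 2 (gather 4 wool): salt=2 wool=4
After 3 (gather 2 salt): salt=4 wool=4
After 4 (craft torch): salt=2 torch=2
After 5 (gather 2 wool): salt=2 torch=2 wool=2
After 6 (gather 2 salt): salt=4 torch=2 wool=2
After 7 (craft cart): cart=4 salt=2 torch=1
After 8 (gather 2 wool): cart=4 salt=2 torch=1 wool=2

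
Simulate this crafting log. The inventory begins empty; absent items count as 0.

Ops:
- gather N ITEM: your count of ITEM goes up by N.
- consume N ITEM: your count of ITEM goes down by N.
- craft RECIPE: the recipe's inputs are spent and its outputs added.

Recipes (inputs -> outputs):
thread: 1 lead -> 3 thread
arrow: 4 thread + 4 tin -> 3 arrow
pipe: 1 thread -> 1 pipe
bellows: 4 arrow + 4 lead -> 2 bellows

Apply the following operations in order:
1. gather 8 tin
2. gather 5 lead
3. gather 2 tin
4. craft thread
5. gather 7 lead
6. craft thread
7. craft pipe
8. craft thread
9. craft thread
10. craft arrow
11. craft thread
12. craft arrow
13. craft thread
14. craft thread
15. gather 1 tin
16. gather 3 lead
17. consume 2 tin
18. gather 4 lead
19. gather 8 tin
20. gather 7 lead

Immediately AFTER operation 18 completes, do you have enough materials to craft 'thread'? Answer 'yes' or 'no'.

After 1 (gather 8 tin): tin=8
After 2 (gather 5 lead): lead=5 tin=8
After 3 (gather 2 tin): lead=5 tin=10
After 4 (craft thread): lead=4 thread=3 tin=10
After 5 (gather 7 lead): lead=11 thread=3 tin=10
After 6 (craft thread): lead=10 thread=6 tin=10
After 7 (craft pipe): lead=10 pipe=1 thread=5 tin=10
After 8 (craft thread): lead=9 pipe=1 thread=8 tin=10
After 9 (craft thread): lead=8 pipe=1 thread=11 tin=10
After 10 (craft arrow): arrow=3 lead=8 pipe=1 thread=7 tin=6
After 11 (craft thread): arrow=3 lead=7 pipe=1 thread=10 tin=6
After 12 (craft arrow): arrow=6 lead=7 pipe=1 thread=6 tin=2
After 13 (craft thread): arrow=6 lead=6 pipe=1 thread=9 tin=2
After 14 (craft thread): arrow=6 lead=5 pipe=1 thread=12 tin=2
After 15 (gather 1 tin): arrow=6 lead=5 pipe=1 thread=12 tin=3
After 16 (gather 3 lead): arrow=6 lead=8 pipe=1 thread=12 tin=3
After 17 (consume 2 tin): arrow=6 lead=8 pipe=1 thread=12 tin=1
After 18 (gather 4 lead): arrow=6 lead=12 pipe=1 thread=12 tin=1

Answer: yes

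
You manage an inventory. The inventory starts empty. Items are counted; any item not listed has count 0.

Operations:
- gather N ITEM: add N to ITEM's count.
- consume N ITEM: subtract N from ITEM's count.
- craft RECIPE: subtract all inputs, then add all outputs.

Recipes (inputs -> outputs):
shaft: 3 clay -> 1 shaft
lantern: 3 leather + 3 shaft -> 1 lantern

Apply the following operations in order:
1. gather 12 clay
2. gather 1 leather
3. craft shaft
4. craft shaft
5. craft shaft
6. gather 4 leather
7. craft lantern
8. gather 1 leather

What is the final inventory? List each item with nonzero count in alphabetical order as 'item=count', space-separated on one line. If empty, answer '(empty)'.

Answer: clay=3 lantern=1 leather=3

Derivation:
After 1 (gather 12 clay): clay=12
After 2 (gather 1 leather): clay=12 leather=1
After 3 (craft shaft): clay=9 leather=1 shaft=1
After 4 (craft shaft): clay=6 leather=1 shaft=2
After 5 (craft shaft): clay=3 leather=1 shaft=3
After 6 (gather 4 leather): clay=3 leather=5 shaft=3
After 7 (craft lantern): clay=3 lantern=1 leather=2
After 8 (gather 1 leather): clay=3 lantern=1 leather=3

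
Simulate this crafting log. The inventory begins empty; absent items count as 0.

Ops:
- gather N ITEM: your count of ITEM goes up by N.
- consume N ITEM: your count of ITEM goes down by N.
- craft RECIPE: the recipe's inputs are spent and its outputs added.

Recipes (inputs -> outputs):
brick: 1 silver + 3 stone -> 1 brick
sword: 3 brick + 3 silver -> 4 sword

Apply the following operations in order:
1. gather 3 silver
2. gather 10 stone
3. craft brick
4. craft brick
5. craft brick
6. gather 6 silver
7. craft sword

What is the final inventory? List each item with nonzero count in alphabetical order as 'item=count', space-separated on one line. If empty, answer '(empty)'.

After 1 (gather 3 silver): silver=3
After 2 (gather 10 stone): silver=3 stone=10
After 3 (craft brick): brick=1 silver=2 stone=7
After 4 (craft brick): brick=2 silver=1 stone=4
After 5 (craft brick): brick=3 stone=1
After 6 (gather 6 silver): brick=3 silver=6 stone=1
After 7 (craft sword): silver=3 stone=1 sword=4

Answer: silver=3 stone=1 sword=4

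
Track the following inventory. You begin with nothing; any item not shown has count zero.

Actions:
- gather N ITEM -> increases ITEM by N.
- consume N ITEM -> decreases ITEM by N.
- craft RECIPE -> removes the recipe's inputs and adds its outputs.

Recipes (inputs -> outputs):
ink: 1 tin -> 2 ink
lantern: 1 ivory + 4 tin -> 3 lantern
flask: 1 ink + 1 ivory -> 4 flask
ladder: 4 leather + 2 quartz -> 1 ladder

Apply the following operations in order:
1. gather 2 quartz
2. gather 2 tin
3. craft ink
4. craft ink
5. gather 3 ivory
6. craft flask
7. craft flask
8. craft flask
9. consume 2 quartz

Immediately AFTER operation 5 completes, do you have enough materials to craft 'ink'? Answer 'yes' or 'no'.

Answer: no

Derivation:
After 1 (gather 2 quartz): quartz=2
After 2 (gather 2 tin): quartz=2 tin=2
After 3 (craft ink): ink=2 quartz=2 tin=1
After 4 (craft ink): ink=4 quartz=2
After 5 (gather 3 ivory): ink=4 ivory=3 quartz=2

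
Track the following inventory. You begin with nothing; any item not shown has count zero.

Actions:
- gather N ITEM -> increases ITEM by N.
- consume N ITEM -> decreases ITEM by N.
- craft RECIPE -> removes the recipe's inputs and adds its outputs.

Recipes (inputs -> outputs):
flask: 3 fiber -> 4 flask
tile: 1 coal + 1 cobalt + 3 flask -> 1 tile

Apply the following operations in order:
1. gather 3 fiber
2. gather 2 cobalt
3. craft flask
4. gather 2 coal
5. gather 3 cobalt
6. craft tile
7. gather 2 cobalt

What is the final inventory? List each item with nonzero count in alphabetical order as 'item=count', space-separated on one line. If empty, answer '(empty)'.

Answer: coal=1 cobalt=6 flask=1 tile=1

Derivation:
After 1 (gather 3 fiber): fiber=3
After 2 (gather 2 cobalt): cobalt=2 fiber=3
After 3 (craft flask): cobalt=2 flask=4
After 4 (gather 2 coal): coal=2 cobalt=2 flask=4
After 5 (gather 3 cobalt): coal=2 cobalt=5 flask=4
After 6 (craft tile): coal=1 cobalt=4 flask=1 tile=1
After 7 (gather 2 cobalt): coal=1 cobalt=6 flask=1 tile=1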